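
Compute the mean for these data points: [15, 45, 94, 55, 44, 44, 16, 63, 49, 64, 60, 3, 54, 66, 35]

47.1333

Step 1: Sum all values: 15 + 45 + 94 + 55 + 44 + 44 + 16 + 63 + 49 + 64 + 60 + 3 + 54 + 66 + 35 = 707
Step 2: Count the number of values: n = 15
Step 3: Mean = sum / n = 707 / 15 = 47.1333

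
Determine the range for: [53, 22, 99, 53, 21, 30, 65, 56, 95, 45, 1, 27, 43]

98

Step 1: Identify the maximum value: max = 99
Step 2: Identify the minimum value: min = 1
Step 3: Range = max - min = 99 - 1 = 98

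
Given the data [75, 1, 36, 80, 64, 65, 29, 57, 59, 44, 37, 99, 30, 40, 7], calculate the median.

44

Step 1: Sort the data in ascending order: [1, 7, 29, 30, 36, 37, 40, 44, 57, 59, 64, 65, 75, 80, 99]
Step 2: The number of values is n = 15.
Step 3: Since n is odd, the median is the middle value at position 8: 44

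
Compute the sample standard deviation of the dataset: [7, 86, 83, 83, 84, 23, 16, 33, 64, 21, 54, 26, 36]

29.4237

Step 1: Compute the mean: 47.3846
Step 2: Sum of squared deviations from the mean: 10389.0769
Step 3: Sample variance = 10389.0769 / 12 = 865.7564
Step 4: Standard deviation = sqrt(865.7564) = 29.4237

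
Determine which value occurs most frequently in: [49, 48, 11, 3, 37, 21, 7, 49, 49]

49

Step 1: Count the frequency of each value:
  3: appears 1 time(s)
  7: appears 1 time(s)
  11: appears 1 time(s)
  21: appears 1 time(s)
  37: appears 1 time(s)
  48: appears 1 time(s)
  49: appears 3 time(s)
Step 2: The value 49 appears most frequently (3 times).
Step 3: Mode = 49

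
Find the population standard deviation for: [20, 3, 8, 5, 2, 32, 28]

11.5758

Step 1: Compute the mean: 14
Step 2: Sum of squared deviations from the mean: 938
Step 3: Population variance = 938 / 7 = 134
Step 4: Standard deviation = sqrt(134) = 11.5758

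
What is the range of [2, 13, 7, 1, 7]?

12

Step 1: Identify the maximum value: max = 13
Step 2: Identify the minimum value: min = 1
Step 3: Range = max - min = 13 - 1 = 12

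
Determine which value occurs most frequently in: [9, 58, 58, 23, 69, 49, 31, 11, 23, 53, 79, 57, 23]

23

Step 1: Count the frequency of each value:
  9: appears 1 time(s)
  11: appears 1 time(s)
  23: appears 3 time(s)
  31: appears 1 time(s)
  49: appears 1 time(s)
  53: appears 1 time(s)
  57: appears 1 time(s)
  58: appears 2 time(s)
  69: appears 1 time(s)
  79: appears 1 time(s)
Step 2: The value 23 appears most frequently (3 times).
Step 3: Mode = 23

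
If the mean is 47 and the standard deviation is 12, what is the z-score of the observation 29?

-1.5

Step 1: Recall the z-score formula: z = (x - mu) / sigma
Step 2: Substitute values: z = (29 - 47) / 12
Step 3: z = -18 / 12 = -1.5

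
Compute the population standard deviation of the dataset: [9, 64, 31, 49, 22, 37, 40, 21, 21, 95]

24.0144

Step 1: Compute the mean: 38.9
Step 2: Sum of squared deviations from the mean: 5766.9
Step 3: Population variance = 5766.9 / 10 = 576.69
Step 4: Standard deviation = sqrt(576.69) = 24.0144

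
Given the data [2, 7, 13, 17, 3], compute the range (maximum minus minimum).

15

Step 1: Identify the maximum value: max = 17
Step 2: Identify the minimum value: min = 2
Step 3: Range = max - min = 17 - 2 = 15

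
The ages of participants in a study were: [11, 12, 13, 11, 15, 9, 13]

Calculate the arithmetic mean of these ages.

12

Step 1: Sum all values: 11 + 12 + 13 + 11 + 15 + 9 + 13 = 84
Step 2: Count the number of values: n = 7
Step 3: Mean = sum / n = 84 / 7 = 12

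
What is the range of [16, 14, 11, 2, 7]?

14

Step 1: Identify the maximum value: max = 16
Step 2: Identify the minimum value: min = 2
Step 3: Range = max - min = 16 - 2 = 14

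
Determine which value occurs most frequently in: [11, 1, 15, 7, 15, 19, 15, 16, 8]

15

Step 1: Count the frequency of each value:
  1: appears 1 time(s)
  7: appears 1 time(s)
  8: appears 1 time(s)
  11: appears 1 time(s)
  15: appears 3 time(s)
  16: appears 1 time(s)
  19: appears 1 time(s)
Step 2: The value 15 appears most frequently (3 times).
Step 3: Mode = 15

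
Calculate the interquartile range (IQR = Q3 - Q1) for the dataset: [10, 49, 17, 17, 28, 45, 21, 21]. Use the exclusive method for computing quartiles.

23.75

Step 1: Sort the data: [10, 17, 17, 21, 21, 28, 45, 49]
Step 2: n = 8
Step 3: Using the exclusive quartile method:
  Q1 = 17
  Q2 (median) = 21
  Q3 = 40.75
  IQR = Q3 - Q1 = 40.75 - 17 = 23.75
Step 4: IQR = 23.75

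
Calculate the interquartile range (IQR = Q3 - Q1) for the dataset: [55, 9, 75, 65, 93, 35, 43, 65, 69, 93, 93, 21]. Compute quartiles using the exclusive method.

51.5

Step 1: Sort the data: [9, 21, 35, 43, 55, 65, 65, 69, 75, 93, 93, 93]
Step 2: n = 12
Step 3: Using the exclusive quartile method:
  Q1 = 37
  Q2 (median) = 65
  Q3 = 88.5
  IQR = Q3 - Q1 = 88.5 - 37 = 51.5
Step 4: IQR = 51.5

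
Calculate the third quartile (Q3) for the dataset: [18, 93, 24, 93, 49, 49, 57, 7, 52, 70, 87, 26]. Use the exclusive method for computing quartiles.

82.75

Step 1: Sort the data: [7, 18, 24, 26, 49, 49, 52, 57, 70, 87, 93, 93]
Step 2: n = 12
Step 3: Using the exclusive quartile method:
  Q1 = 24.5
  Q2 (median) = 50.5
  Q3 = 82.75
  IQR = Q3 - Q1 = 82.75 - 24.5 = 58.25
Step 4: Q3 = 82.75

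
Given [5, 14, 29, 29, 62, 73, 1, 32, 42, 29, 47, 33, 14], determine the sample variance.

439.1026

Step 1: Compute the mean: (5 + 14 + 29 + 29 + 62 + 73 + 1 + 32 + 42 + 29 + 47 + 33 + 14) / 13 = 31.5385
Step 2: Compute squared deviations from the mean:
  (5 - 31.5385)^2 = 704.2899
  (14 - 31.5385)^2 = 307.5976
  (29 - 31.5385)^2 = 6.4438
  (29 - 31.5385)^2 = 6.4438
  (62 - 31.5385)^2 = 927.9053
  (73 - 31.5385)^2 = 1719.0592
  (1 - 31.5385)^2 = 932.5976
  (32 - 31.5385)^2 = 0.213
  (42 - 31.5385)^2 = 109.4438
  (29 - 31.5385)^2 = 6.4438
  (47 - 31.5385)^2 = 239.0592
  (33 - 31.5385)^2 = 2.1361
  (14 - 31.5385)^2 = 307.5976
Step 3: Sum of squared deviations = 5269.2308
Step 4: Sample variance = 5269.2308 / 12 = 439.1026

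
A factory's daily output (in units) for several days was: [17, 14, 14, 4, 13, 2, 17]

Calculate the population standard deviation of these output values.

5.6279

Step 1: Compute the mean: 11.5714
Step 2: Sum of squared deviations from the mean: 221.7143
Step 3: Population variance = 221.7143 / 7 = 31.6735
Step 4: Standard deviation = sqrt(31.6735) = 5.6279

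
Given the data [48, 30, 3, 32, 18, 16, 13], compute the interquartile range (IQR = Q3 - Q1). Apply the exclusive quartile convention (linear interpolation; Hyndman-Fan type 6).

19

Step 1: Sort the data: [3, 13, 16, 18, 30, 32, 48]
Step 2: n = 7
Step 3: Using the exclusive quartile method:
  Q1 = 13
  Q2 (median) = 18
  Q3 = 32
  IQR = Q3 - Q1 = 32 - 13 = 19
Step 4: IQR = 19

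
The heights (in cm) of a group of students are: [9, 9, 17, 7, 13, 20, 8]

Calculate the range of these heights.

13

Step 1: Identify the maximum value: max = 20
Step 2: Identify the minimum value: min = 7
Step 3: Range = max - min = 20 - 7 = 13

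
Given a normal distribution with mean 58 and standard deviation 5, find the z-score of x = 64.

1.2

Step 1: Recall the z-score formula: z = (x - mu) / sigma
Step 2: Substitute values: z = (64 - 58) / 5
Step 3: z = 6 / 5 = 1.2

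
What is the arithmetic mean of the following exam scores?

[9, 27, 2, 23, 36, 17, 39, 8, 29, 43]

23.3

Step 1: Sum all values: 9 + 27 + 2 + 23 + 36 + 17 + 39 + 8 + 29 + 43 = 233
Step 2: Count the number of values: n = 10
Step 3: Mean = sum / n = 233 / 10 = 23.3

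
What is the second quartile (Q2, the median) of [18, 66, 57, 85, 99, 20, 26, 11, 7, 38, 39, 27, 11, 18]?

26.5

Step 1: Sort the data: [7, 11, 11, 18, 18, 20, 26, 27, 38, 39, 57, 66, 85, 99]
Step 2: n = 14
Step 3: Q2 is the median. Since n is even, it is the average of the values at positions 7 and 8:
  Q2 = (26 + 27) / 2 = 26.5
Step 4: Q2 = 26.5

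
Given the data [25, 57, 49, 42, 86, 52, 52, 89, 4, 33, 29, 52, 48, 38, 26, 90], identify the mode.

52

Step 1: Count the frequency of each value:
  4: appears 1 time(s)
  25: appears 1 time(s)
  26: appears 1 time(s)
  29: appears 1 time(s)
  33: appears 1 time(s)
  38: appears 1 time(s)
  42: appears 1 time(s)
  48: appears 1 time(s)
  49: appears 1 time(s)
  52: appears 3 time(s)
  57: appears 1 time(s)
  86: appears 1 time(s)
  89: appears 1 time(s)
  90: appears 1 time(s)
Step 2: The value 52 appears most frequently (3 times).
Step 3: Mode = 52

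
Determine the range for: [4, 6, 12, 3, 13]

10

Step 1: Identify the maximum value: max = 13
Step 2: Identify the minimum value: min = 3
Step 3: Range = max - min = 13 - 3 = 10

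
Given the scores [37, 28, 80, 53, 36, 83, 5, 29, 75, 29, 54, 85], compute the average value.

49.5

Step 1: Sum all values: 37 + 28 + 80 + 53 + 36 + 83 + 5 + 29 + 75 + 29 + 54 + 85 = 594
Step 2: Count the number of values: n = 12
Step 3: Mean = sum / n = 594 / 12 = 49.5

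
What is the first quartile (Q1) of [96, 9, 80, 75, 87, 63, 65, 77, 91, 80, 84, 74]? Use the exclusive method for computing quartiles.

67.25

Step 1: Sort the data: [9, 63, 65, 74, 75, 77, 80, 80, 84, 87, 91, 96]
Step 2: n = 12
Step 3: Using the exclusive quartile method:
  Q1 = 67.25
  Q2 (median) = 78.5
  Q3 = 86.25
  IQR = Q3 - Q1 = 86.25 - 67.25 = 19
Step 4: Q1 = 67.25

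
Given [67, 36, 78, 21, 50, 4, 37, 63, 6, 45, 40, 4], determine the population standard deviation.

23.9634

Step 1: Compute the mean: 37.5833
Step 2: Sum of squared deviations from the mean: 6890.9167
Step 3: Population variance = 6890.9167 / 12 = 574.2431
Step 4: Standard deviation = sqrt(574.2431) = 23.9634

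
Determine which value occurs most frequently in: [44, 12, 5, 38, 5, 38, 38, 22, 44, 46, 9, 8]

38

Step 1: Count the frequency of each value:
  5: appears 2 time(s)
  8: appears 1 time(s)
  9: appears 1 time(s)
  12: appears 1 time(s)
  22: appears 1 time(s)
  38: appears 3 time(s)
  44: appears 2 time(s)
  46: appears 1 time(s)
Step 2: The value 38 appears most frequently (3 times).
Step 3: Mode = 38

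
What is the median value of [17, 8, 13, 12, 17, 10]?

12.5

Step 1: Sort the data in ascending order: [8, 10, 12, 13, 17, 17]
Step 2: The number of values is n = 6.
Step 3: Since n is even, the median is the average of positions 3 and 4:
  Median = (12 + 13) / 2 = 12.5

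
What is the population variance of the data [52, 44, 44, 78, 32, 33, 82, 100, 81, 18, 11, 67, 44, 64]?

631.8163

Step 1: Compute the mean: (52 + 44 + 44 + 78 + 32 + 33 + 82 + 100 + 81 + 18 + 11 + 67 + 44 + 64) / 14 = 53.5714
Step 2: Compute squared deviations from the mean:
  (52 - 53.5714)^2 = 2.4694
  (44 - 53.5714)^2 = 91.6122
  (44 - 53.5714)^2 = 91.6122
  (78 - 53.5714)^2 = 596.7551
  (32 - 53.5714)^2 = 465.3265
  (33 - 53.5714)^2 = 423.1837
  (82 - 53.5714)^2 = 808.1837
  (100 - 53.5714)^2 = 2155.6122
  (81 - 53.5714)^2 = 752.3265
  (18 - 53.5714)^2 = 1265.3265
  (11 - 53.5714)^2 = 1812.3265
  (67 - 53.5714)^2 = 180.3265
  (44 - 53.5714)^2 = 91.6122
  (64 - 53.5714)^2 = 108.7551
Step 3: Sum of squared deviations = 8845.4286
Step 4: Population variance = 8845.4286 / 14 = 631.8163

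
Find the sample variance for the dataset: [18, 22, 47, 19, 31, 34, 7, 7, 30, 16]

156.9889

Step 1: Compute the mean: (18 + 22 + 47 + 19 + 31 + 34 + 7 + 7 + 30 + 16) / 10 = 23.1
Step 2: Compute squared deviations from the mean:
  (18 - 23.1)^2 = 26.01
  (22 - 23.1)^2 = 1.21
  (47 - 23.1)^2 = 571.21
  (19 - 23.1)^2 = 16.81
  (31 - 23.1)^2 = 62.41
  (34 - 23.1)^2 = 118.81
  (7 - 23.1)^2 = 259.21
  (7 - 23.1)^2 = 259.21
  (30 - 23.1)^2 = 47.61
  (16 - 23.1)^2 = 50.41
Step 3: Sum of squared deviations = 1412.9
Step 4: Sample variance = 1412.9 / 9 = 156.9889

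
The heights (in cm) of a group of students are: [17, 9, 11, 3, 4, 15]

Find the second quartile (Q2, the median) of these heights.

10

Step 1: Sort the data: [3, 4, 9, 11, 15, 17]
Step 2: n = 6
Step 3: Q2 is the median. Since n is even, it is the average of the values at positions 3 and 4:
  Q2 = (9 + 11) / 2 = 10
Step 4: Q2 = 10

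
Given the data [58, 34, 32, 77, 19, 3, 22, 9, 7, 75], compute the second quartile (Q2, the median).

27

Step 1: Sort the data: [3, 7, 9, 19, 22, 32, 34, 58, 75, 77]
Step 2: n = 10
Step 3: Q2 is the median. Since n is even, it is the average of the values at positions 5 and 6:
  Q2 = (22 + 32) / 2 = 27
Step 4: Q2 = 27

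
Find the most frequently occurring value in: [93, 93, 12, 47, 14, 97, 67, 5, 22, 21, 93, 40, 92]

93

Step 1: Count the frequency of each value:
  5: appears 1 time(s)
  12: appears 1 time(s)
  14: appears 1 time(s)
  21: appears 1 time(s)
  22: appears 1 time(s)
  40: appears 1 time(s)
  47: appears 1 time(s)
  67: appears 1 time(s)
  92: appears 1 time(s)
  93: appears 3 time(s)
  97: appears 1 time(s)
Step 2: The value 93 appears most frequently (3 times).
Step 3: Mode = 93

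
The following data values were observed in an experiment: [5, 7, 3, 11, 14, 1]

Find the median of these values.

6

Step 1: Sort the data in ascending order: [1, 3, 5, 7, 11, 14]
Step 2: The number of values is n = 6.
Step 3: Since n is even, the median is the average of positions 3 and 4:
  Median = (5 + 7) / 2 = 6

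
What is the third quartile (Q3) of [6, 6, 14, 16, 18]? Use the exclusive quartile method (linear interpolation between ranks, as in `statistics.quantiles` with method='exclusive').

17

Step 1: Sort the data: [6, 6, 14, 16, 18]
Step 2: n = 5
Step 3: Using the exclusive quartile method:
  Q1 = 6
  Q2 (median) = 14
  Q3 = 17
  IQR = Q3 - Q1 = 17 - 6 = 11
Step 4: Q3 = 17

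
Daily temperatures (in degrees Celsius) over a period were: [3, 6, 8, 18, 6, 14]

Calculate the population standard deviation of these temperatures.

5.1774

Step 1: Compute the mean: 9.1667
Step 2: Sum of squared deviations from the mean: 160.8333
Step 3: Population variance = 160.8333 / 6 = 26.8056
Step 4: Standard deviation = sqrt(26.8056) = 5.1774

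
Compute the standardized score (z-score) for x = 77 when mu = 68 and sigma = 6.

1.5

Step 1: Recall the z-score formula: z = (x - mu) / sigma
Step 2: Substitute values: z = (77 - 68) / 6
Step 3: z = 9 / 6 = 1.5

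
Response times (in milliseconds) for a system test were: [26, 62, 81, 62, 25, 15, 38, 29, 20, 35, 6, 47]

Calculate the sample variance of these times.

486.697

Step 1: Compute the mean: (26 + 62 + 81 + 62 + 25 + 15 + 38 + 29 + 20 + 35 + 6 + 47) / 12 = 37.1667
Step 2: Compute squared deviations from the mean:
  (26 - 37.1667)^2 = 124.6944
  (62 - 37.1667)^2 = 616.6944
  (81 - 37.1667)^2 = 1921.3611
  (62 - 37.1667)^2 = 616.6944
  (25 - 37.1667)^2 = 148.0278
  (15 - 37.1667)^2 = 491.3611
  (38 - 37.1667)^2 = 0.6944
  (29 - 37.1667)^2 = 66.6944
  (20 - 37.1667)^2 = 294.6944
  (35 - 37.1667)^2 = 4.6944
  (6 - 37.1667)^2 = 971.3611
  (47 - 37.1667)^2 = 96.6944
Step 3: Sum of squared deviations = 5353.6667
Step 4: Sample variance = 5353.6667 / 11 = 486.697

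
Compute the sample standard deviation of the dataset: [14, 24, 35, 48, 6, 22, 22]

13.7096

Step 1: Compute the mean: 24.4286
Step 2: Sum of squared deviations from the mean: 1127.7143
Step 3: Sample variance = 1127.7143 / 6 = 187.9524
Step 4: Standard deviation = sqrt(187.9524) = 13.7096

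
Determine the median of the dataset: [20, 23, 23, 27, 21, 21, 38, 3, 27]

23

Step 1: Sort the data in ascending order: [3, 20, 21, 21, 23, 23, 27, 27, 38]
Step 2: The number of values is n = 9.
Step 3: Since n is odd, the median is the middle value at position 5: 23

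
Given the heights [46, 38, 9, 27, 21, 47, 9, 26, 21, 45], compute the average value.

28.9

Step 1: Sum all values: 46 + 38 + 9 + 27 + 21 + 47 + 9 + 26 + 21 + 45 = 289
Step 2: Count the number of values: n = 10
Step 3: Mean = sum / n = 289 / 10 = 28.9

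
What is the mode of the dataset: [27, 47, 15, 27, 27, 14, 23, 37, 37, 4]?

27

Step 1: Count the frequency of each value:
  4: appears 1 time(s)
  14: appears 1 time(s)
  15: appears 1 time(s)
  23: appears 1 time(s)
  27: appears 3 time(s)
  37: appears 2 time(s)
  47: appears 1 time(s)
Step 2: The value 27 appears most frequently (3 times).
Step 3: Mode = 27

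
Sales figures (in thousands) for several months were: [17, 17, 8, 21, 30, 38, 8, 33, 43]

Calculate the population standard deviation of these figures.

11.9856

Step 1: Compute the mean: 23.8889
Step 2: Sum of squared deviations from the mean: 1292.8889
Step 3: Population variance = 1292.8889 / 9 = 143.6543
Step 4: Standard deviation = sqrt(143.6543) = 11.9856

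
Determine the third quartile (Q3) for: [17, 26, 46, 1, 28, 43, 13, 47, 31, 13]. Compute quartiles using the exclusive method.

43.75

Step 1: Sort the data: [1, 13, 13, 17, 26, 28, 31, 43, 46, 47]
Step 2: n = 10
Step 3: Using the exclusive quartile method:
  Q1 = 13
  Q2 (median) = 27
  Q3 = 43.75
  IQR = Q3 - Q1 = 43.75 - 13 = 30.75
Step 4: Q3 = 43.75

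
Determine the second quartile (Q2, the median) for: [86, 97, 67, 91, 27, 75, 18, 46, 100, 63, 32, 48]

65

Step 1: Sort the data: [18, 27, 32, 46, 48, 63, 67, 75, 86, 91, 97, 100]
Step 2: n = 12
Step 3: Q2 is the median. Since n is even, it is the average of the values at positions 6 and 7:
  Q2 = (63 + 67) / 2 = 65
Step 4: Q2 = 65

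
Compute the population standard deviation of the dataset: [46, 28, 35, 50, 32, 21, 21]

10.525

Step 1: Compute the mean: 33.2857
Step 2: Sum of squared deviations from the mean: 775.4286
Step 3: Population variance = 775.4286 / 7 = 110.7755
Step 4: Standard deviation = sqrt(110.7755) = 10.525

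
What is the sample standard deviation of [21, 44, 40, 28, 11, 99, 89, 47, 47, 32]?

28.027

Step 1: Compute the mean: 45.8
Step 2: Sum of squared deviations from the mean: 7069.6
Step 3: Sample variance = 7069.6 / 9 = 785.5111
Step 4: Standard deviation = sqrt(785.5111) = 28.027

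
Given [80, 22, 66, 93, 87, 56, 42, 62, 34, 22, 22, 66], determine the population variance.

604.7222

Step 1: Compute the mean: (80 + 22 + 66 + 93 + 87 + 56 + 42 + 62 + 34 + 22 + 22 + 66) / 12 = 54.3333
Step 2: Compute squared deviations from the mean:
  (80 - 54.3333)^2 = 658.7778
  (22 - 54.3333)^2 = 1045.4444
  (66 - 54.3333)^2 = 136.1111
  (93 - 54.3333)^2 = 1495.1111
  (87 - 54.3333)^2 = 1067.1111
  (56 - 54.3333)^2 = 2.7778
  (42 - 54.3333)^2 = 152.1111
  (62 - 54.3333)^2 = 58.7778
  (34 - 54.3333)^2 = 413.4444
  (22 - 54.3333)^2 = 1045.4444
  (22 - 54.3333)^2 = 1045.4444
  (66 - 54.3333)^2 = 136.1111
Step 3: Sum of squared deviations = 7256.6667
Step 4: Population variance = 7256.6667 / 12 = 604.7222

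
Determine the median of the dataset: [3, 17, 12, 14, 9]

12

Step 1: Sort the data in ascending order: [3, 9, 12, 14, 17]
Step 2: The number of values is n = 5.
Step 3: Since n is odd, the median is the middle value at position 3: 12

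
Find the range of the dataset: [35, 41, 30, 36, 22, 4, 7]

37

Step 1: Identify the maximum value: max = 41
Step 2: Identify the minimum value: min = 4
Step 3: Range = max - min = 41 - 4 = 37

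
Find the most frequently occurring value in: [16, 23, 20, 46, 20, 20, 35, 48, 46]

20

Step 1: Count the frequency of each value:
  16: appears 1 time(s)
  20: appears 3 time(s)
  23: appears 1 time(s)
  35: appears 1 time(s)
  46: appears 2 time(s)
  48: appears 1 time(s)
Step 2: The value 20 appears most frequently (3 times).
Step 3: Mode = 20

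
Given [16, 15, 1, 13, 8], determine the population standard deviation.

5.5353

Step 1: Compute the mean: 10.6
Step 2: Sum of squared deviations from the mean: 153.2
Step 3: Population variance = 153.2 / 5 = 30.64
Step 4: Standard deviation = sqrt(30.64) = 5.5353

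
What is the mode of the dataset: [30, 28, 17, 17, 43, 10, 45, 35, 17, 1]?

17

Step 1: Count the frequency of each value:
  1: appears 1 time(s)
  10: appears 1 time(s)
  17: appears 3 time(s)
  28: appears 1 time(s)
  30: appears 1 time(s)
  35: appears 1 time(s)
  43: appears 1 time(s)
  45: appears 1 time(s)
Step 2: The value 17 appears most frequently (3 times).
Step 3: Mode = 17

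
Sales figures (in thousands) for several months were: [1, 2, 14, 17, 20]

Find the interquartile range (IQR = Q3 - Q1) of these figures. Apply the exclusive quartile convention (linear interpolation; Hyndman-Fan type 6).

17

Step 1: Sort the data: [1, 2, 14, 17, 20]
Step 2: n = 5
Step 3: Using the exclusive quartile method:
  Q1 = 1.5
  Q2 (median) = 14
  Q3 = 18.5
  IQR = Q3 - Q1 = 18.5 - 1.5 = 17
Step 4: IQR = 17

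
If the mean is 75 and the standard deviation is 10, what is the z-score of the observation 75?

0

Step 1: Recall the z-score formula: z = (x - mu) / sigma
Step 2: Substitute values: z = (75 - 75) / 10
Step 3: z = 0 / 10 = 0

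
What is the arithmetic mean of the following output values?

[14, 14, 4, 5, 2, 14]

8.8333

Step 1: Sum all values: 14 + 14 + 4 + 5 + 2 + 14 = 53
Step 2: Count the number of values: n = 6
Step 3: Mean = sum / n = 53 / 6 = 8.8333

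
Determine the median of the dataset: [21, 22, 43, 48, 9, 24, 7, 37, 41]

24

Step 1: Sort the data in ascending order: [7, 9, 21, 22, 24, 37, 41, 43, 48]
Step 2: The number of values is n = 9.
Step 3: Since n is odd, the median is the middle value at position 5: 24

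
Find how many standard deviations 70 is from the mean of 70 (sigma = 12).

0

Step 1: Recall the z-score formula: z = (x - mu) / sigma
Step 2: Substitute values: z = (70 - 70) / 12
Step 3: z = 0 / 12 = 0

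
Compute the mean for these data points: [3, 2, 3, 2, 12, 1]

3.8333

Step 1: Sum all values: 3 + 2 + 3 + 2 + 12 + 1 = 23
Step 2: Count the number of values: n = 6
Step 3: Mean = sum / n = 23 / 6 = 3.8333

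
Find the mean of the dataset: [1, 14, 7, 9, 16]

9.4

Step 1: Sum all values: 1 + 14 + 7 + 9 + 16 = 47
Step 2: Count the number of values: n = 5
Step 3: Mean = sum / n = 47 / 5 = 9.4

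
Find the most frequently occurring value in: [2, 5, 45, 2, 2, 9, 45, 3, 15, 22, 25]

2

Step 1: Count the frequency of each value:
  2: appears 3 time(s)
  3: appears 1 time(s)
  5: appears 1 time(s)
  9: appears 1 time(s)
  15: appears 1 time(s)
  22: appears 1 time(s)
  25: appears 1 time(s)
  45: appears 2 time(s)
Step 2: The value 2 appears most frequently (3 times).
Step 3: Mode = 2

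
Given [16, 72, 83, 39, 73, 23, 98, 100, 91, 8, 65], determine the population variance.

1028.7438

Step 1: Compute the mean: (16 + 72 + 83 + 39 + 73 + 23 + 98 + 100 + 91 + 8 + 65) / 11 = 60.7273
Step 2: Compute squared deviations from the mean:
  (16 - 60.7273)^2 = 2000.5289
  (72 - 60.7273)^2 = 127.0744
  (83 - 60.7273)^2 = 496.0744
  (39 - 60.7273)^2 = 472.0744
  (73 - 60.7273)^2 = 150.6198
  (23 - 60.7273)^2 = 1423.3471
  (98 - 60.7273)^2 = 1389.2562
  (100 - 60.7273)^2 = 1542.3471
  (91 - 60.7273)^2 = 916.438
  (8 - 60.7273)^2 = 2780.1653
  (65 - 60.7273)^2 = 18.2562
Step 3: Sum of squared deviations = 11316.1818
Step 4: Population variance = 11316.1818 / 11 = 1028.7438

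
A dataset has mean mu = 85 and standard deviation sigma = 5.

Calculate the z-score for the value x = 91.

1.2

Step 1: Recall the z-score formula: z = (x - mu) / sigma
Step 2: Substitute values: z = (91 - 85) / 5
Step 3: z = 6 / 5 = 1.2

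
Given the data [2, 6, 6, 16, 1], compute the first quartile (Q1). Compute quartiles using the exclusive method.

1.5

Step 1: Sort the data: [1, 2, 6, 6, 16]
Step 2: n = 5
Step 3: Using the exclusive quartile method:
  Q1 = 1.5
  Q2 (median) = 6
  Q3 = 11
  IQR = Q3 - Q1 = 11 - 1.5 = 9.5
Step 4: Q1 = 1.5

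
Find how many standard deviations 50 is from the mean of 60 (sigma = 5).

-2

Step 1: Recall the z-score formula: z = (x - mu) / sigma
Step 2: Substitute values: z = (50 - 60) / 5
Step 3: z = -10 / 5 = -2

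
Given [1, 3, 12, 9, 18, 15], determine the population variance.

37.2222

Step 1: Compute the mean: (1 + 3 + 12 + 9 + 18 + 15) / 6 = 9.6667
Step 2: Compute squared deviations from the mean:
  (1 - 9.6667)^2 = 75.1111
  (3 - 9.6667)^2 = 44.4444
  (12 - 9.6667)^2 = 5.4444
  (9 - 9.6667)^2 = 0.4444
  (18 - 9.6667)^2 = 69.4444
  (15 - 9.6667)^2 = 28.4444
Step 3: Sum of squared deviations = 223.3333
Step 4: Population variance = 223.3333 / 6 = 37.2222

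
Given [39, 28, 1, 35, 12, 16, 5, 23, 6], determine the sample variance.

187

Step 1: Compute the mean: (39 + 28 + 1 + 35 + 12 + 16 + 5 + 23 + 6) / 9 = 18.3333
Step 2: Compute squared deviations from the mean:
  (39 - 18.3333)^2 = 427.1111
  (28 - 18.3333)^2 = 93.4444
  (1 - 18.3333)^2 = 300.4444
  (35 - 18.3333)^2 = 277.7778
  (12 - 18.3333)^2 = 40.1111
  (16 - 18.3333)^2 = 5.4444
  (5 - 18.3333)^2 = 177.7778
  (23 - 18.3333)^2 = 21.7778
  (6 - 18.3333)^2 = 152.1111
Step 3: Sum of squared deviations = 1496
Step 4: Sample variance = 1496 / 8 = 187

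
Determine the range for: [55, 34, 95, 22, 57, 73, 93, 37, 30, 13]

82

Step 1: Identify the maximum value: max = 95
Step 2: Identify the minimum value: min = 13
Step 3: Range = max - min = 95 - 13 = 82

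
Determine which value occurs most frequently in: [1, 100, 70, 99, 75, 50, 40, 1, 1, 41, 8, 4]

1

Step 1: Count the frequency of each value:
  1: appears 3 time(s)
  4: appears 1 time(s)
  8: appears 1 time(s)
  40: appears 1 time(s)
  41: appears 1 time(s)
  50: appears 1 time(s)
  70: appears 1 time(s)
  75: appears 1 time(s)
  99: appears 1 time(s)
  100: appears 1 time(s)
Step 2: The value 1 appears most frequently (3 times).
Step 3: Mode = 1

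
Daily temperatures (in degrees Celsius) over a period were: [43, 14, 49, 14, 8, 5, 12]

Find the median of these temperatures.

14

Step 1: Sort the data in ascending order: [5, 8, 12, 14, 14, 43, 49]
Step 2: The number of values is n = 7.
Step 3: Since n is odd, the median is the middle value at position 4: 14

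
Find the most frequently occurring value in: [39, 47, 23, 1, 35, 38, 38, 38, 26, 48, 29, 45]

38

Step 1: Count the frequency of each value:
  1: appears 1 time(s)
  23: appears 1 time(s)
  26: appears 1 time(s)
  29: appears 1 time(s)
  35: appears 1 time(s)
  38: appears 3 time(s)
  39: appears 1 time(s)
  45: appears 1 time(s)
  47: appears 1 time(s)
  48: appears 1 time(s)
Step 2: The value 38 appears most frequently (3 times).
Step 3: Mode = 38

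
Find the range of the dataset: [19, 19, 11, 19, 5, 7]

14

Step 1: Identify the maximum value: max = 19
Step 2: Identify the minimum value: min = 5
Step 3: Range = max - min = 19 - 5 = 14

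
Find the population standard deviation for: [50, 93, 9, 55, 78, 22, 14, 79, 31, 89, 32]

29.3345

Step 1: Compute the mean: 50.1818
Step 2: Sum of squared deviations from the mean: 9465.6364
Step 3: Population variance = 9465.6364 / 11 = 860.5124
Step 4: Standard deviation = sqrt(860.5124) = 29.3345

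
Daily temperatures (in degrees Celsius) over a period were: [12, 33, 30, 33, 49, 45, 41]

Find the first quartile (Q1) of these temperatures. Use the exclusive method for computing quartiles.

30

Step 1: Sort the data: [12, 30, 33, 33, 41, 45, 49]
Step 2: n = 7
Step 3: Using the exclusive quartile method:
  Q1 = 30
  Q2 (median) = 33
  Q3 = 45
  IQR = Q3 - Q1 = 45 - 30 = 15
Step 4: Q1 = 30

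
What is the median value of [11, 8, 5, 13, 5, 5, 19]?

8

Step 1: Sort the data in ascending order: [5, 5, 5, 8, 11, 13, 19]
Step 2: The number of values is n = 7.
Step 3: Since n is odd, the median is the middle value at position 4: 8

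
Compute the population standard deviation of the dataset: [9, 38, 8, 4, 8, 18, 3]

11.3119

Step 1: Compute the mean: 12.5714
Step 2: Sum of squared deviations from the mean: 895.7143
Step 3: Population variance = 895.7143 / 7 = 127.9592
Step 4: Standard deviation = sqrt(127.9592) = 11.3119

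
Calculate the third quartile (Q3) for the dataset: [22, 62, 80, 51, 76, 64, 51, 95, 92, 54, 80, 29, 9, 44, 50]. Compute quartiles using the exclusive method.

80

Step 1: Sort the data: [9, 22, 29, 44, 50, 51, 51, 54, 62, 64, 76, 80, 80, 92, 95]
Step 2: n = 15
Step 3: Using the exclusive quartile method:
  Q1 = 44
  Q2 (median) = 54
  Q3 = 80
  IQR = Q3 - Q1 = 80 - 44 = 36
Step 4: Q3 = 80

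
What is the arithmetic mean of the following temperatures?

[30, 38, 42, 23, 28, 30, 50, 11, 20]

30.2222

Step 1: Sum all values: 30 + 38 + 42 + 23 + 28 + 30 + 50 + 11 + 20 = 272
Step 2: Count the number of values: n = 9
Step 3: Mean = sum / n = 272 / 9 = 30.2222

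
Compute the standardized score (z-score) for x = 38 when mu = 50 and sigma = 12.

-1

Step 1: Recall the z-score formula: z = (x - mu) / sigma
Step 2: Substitute values: z = (38 - 50) / 12
Step 3: z = -12 / 12 = -1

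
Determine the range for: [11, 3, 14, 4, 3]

11

Step 1: Identify the maximum value: max = 14
Step 2: Identify the minimum value: min = 3
Step 3: Range = max - min = 14 - 3 = 11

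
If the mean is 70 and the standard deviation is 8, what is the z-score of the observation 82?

1.5

Step 1: Recall the z-score formula: z = (x - mu) / sigma
Step 2: Substitute values: z = (82 - 70) / 8
Step 3: z = 12 / 8 = 1.5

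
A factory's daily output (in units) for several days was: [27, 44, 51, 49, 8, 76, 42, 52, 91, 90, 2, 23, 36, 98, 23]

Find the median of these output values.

44

Step 1: Sort the data in ascending order: [2, 8, 23, 23, 27, 36, 42, 44, 49, 51, 52, 76, 90, 91, 98]
Step 2: The number of values is n = 15.
Step 3: Since n is odd, the median is the middle value at position 8: 44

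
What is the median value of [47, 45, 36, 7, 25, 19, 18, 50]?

30.5

Step 1: Sort the data in ascending order: [7, 18, 19, 25, 36, 45, 47, 50]
Step 2: The number of values is n = 8.
Step 3: Since n is even, the median is the average of positions 4 and 5:
  Median = (25 + 36) / 2 = 30.5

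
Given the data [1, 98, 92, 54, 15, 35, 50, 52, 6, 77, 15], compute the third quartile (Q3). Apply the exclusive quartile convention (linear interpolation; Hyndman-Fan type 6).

77

Step 1: Sort the data: [1, 6, 15, 15, 35, 50, 52, 54, 77, 92, 98]
Step 2: n = 11
Step 3: Using the exclusive quartile method:
  Q1 = 15
  Q2 (median) = 50
  Q3 = 77
  IQR = Q3 - Q1 = 77 - 15 = 62
Step 4: Q3 = 77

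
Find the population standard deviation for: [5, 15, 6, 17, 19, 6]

5.7927

Step 1: Compute the mean: 11.3333
Step 2: Sum of squared deviations from the mean: 201.3333
Step 3: Population variance = 201.3333 / 6 = 33.5556
Step 4: Standard deviation = sqrt(33.5556) = 5.7927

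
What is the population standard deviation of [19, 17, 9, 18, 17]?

3.5777

Step 1: Compute the mean: 16
Step 2: Sum of squared deviations from the mean: 64
Step 3: Population variance = 64 / 5 = 12.8
Step 4: Standard deviation = sqrt(12.8) = 3.5777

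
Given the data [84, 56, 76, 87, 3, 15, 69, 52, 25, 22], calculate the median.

54

Step 1: Sort the data in ascending order: [3, 15, 22, 25, 52, 56, 69, 76, 84, 87]
Step 2: The number of values is n = 10.
Step 3: Since n is even, the median is the average of positions 5 and 6:
  Median = (52 + 56) / 2 = 54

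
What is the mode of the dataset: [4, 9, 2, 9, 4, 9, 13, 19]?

9

Step 1: Count the frequency of each value:
  2: appears 1 time(s)
  4: appears 2 time(s)
  9: appears 3 time(s)
  13: appears 1 time(s)
  19: appears 1 time(s)
Step 2: The value 9 appears most frequently (3 times).
Step 3: Mode = 9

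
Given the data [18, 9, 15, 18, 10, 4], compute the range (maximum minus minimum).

14

Step 1: Identify the maximum value: max = 18
Step 2: Identify the minimum value: min = 4
Step 3: Range = max - min = 18 - 4 = 14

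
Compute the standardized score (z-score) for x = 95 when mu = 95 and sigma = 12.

0

Step 1: Recall the z-score formula: z = (x - mu) / sigma
Step 2: Substitute values: z = (95 - 95) / 12
Step 3: z = 0 / 12 = 0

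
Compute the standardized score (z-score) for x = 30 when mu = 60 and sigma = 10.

-3

Step 1: Recall the z-score formula: z = (x - mu) / sigma
Step 2: Substitute values: z = (30 - 60) / 10
Step 3: z = -30 / 10 = -3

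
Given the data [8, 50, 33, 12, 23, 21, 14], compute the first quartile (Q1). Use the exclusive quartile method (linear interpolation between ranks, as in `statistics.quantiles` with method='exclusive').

12

Step 1: Sort the data: [8, 12, 14, 21, 23, 33, 50]
Step 2: n = 7
Step 3: Using the exclusive quartile method:
  Q1 = 12
  Q2 (median) = 21
  Q3 = 33
  IQR = Q3 - Q1 = 33 - 12 = 21
Step 4: Q1 = 12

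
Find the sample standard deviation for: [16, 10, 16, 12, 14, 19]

3.2094

Step 1: Compute the mean: 14.5
Step 2: Sum of squared deviations from the mean: 51.5
Step 3: Sample variance = 51.5 / 5 = 10.3
Step 4: Standard deviation = sqrt(10.3) = 3.2094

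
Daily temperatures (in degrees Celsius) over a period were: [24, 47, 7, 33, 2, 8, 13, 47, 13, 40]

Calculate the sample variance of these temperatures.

295.8222

Step 1: Compute the mean: (24 + 47 + 7 + 33 + 2 + 8 + 13 + 47 + 13 + 40) / 10 = 23.4
Step 2: Compute squared deviations from the mean:
  (24 - 23.4)^2 = 0.36
  (47 - 23.4)^2 = 556.96
  (7 - 23.4)^2 = 268.96
  (33 - 23.4)^2 = 92.16
  (2 - 23.4)^2 = 457.96
  (8 - 23.4)^2 = 237.16
  (13 - 23.4)^2 = 108.16
  (47 - 23.4)^2 = 556.96
  (13 - 23.4)^2 = 108.16
  (40 - 23.4)^2 = 275.56
Step 3: Sum of squared deviations = 2662.4
Step 4: Sample variance = 2662.4 / 9 = 295.8222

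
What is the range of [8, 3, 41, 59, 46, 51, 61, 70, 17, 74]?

71

Step 1: Identify the maximum value: max = 74
Step 2: Identify the minimum value: min = 3
Step 3: Range = max - min = 74 - 3 = 71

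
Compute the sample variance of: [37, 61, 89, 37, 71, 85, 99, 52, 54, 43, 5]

751.4727

Step 1: Compute the mean: (37 + 61 + 89 + 37 + 71 + 85 + 99 + 52 + 54 + 43 + 5) / 11 = 57.5455
Step 2: Compute squared deviations from the mean:
  (37 - 57.5455)^2 = 422.1157
  (61 - 57.5455)^2 = 11.9339
  (89 - 57.5455)^2 = 989.3884
  (37 - 57.5455)^2 = 422.1157
  (71 - 57.5455)^2 = 181.0248
  (85 - 57.5455)^2 = 753.7521
  (99 - 57.5455)^2 = 1718.4793
  (52 - 57.5455)^2 = 30.7521
  (54 - 57.5455)^2 = 12.5702
  (43 - 57.5455)^2 = 211.5702
  (5 - 57.5455)^2 = 2761.0248
Step 3: Sum of squared deviations = 7514.7273
Step 4: Sample variance = 7514.7273 / 10 = 751.4727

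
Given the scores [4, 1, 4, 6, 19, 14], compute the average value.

8

Step 1: Sum all values: 4 + 1 + 4 + 6 + 19 + 14 = 48
Step 2: Count the number of values: n = 6
Step 3: Mean = sum / n = 48 / 6 = 8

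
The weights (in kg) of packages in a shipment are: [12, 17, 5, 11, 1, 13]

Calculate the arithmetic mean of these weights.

9.8333

Step 1: Sum all values: 12 + 17 + 5 + 11 + 1 + 13 = 59
Step 2: Count the number of values: n = 6
Step 3: Mean = sum / n = 59 / 6 = 9.8333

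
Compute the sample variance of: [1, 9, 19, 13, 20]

60.8

Step 1: Compute the mean: (1 + 9 + 19 + 13 + 20) / 5 = 12.4
Step 2: Compute squared deviations from the mean:
  (1 - 12.4)^2 = 129.96
  (9 - 12.4)^2 = 11.56
  (19 - 12.4)^2 = 43.56
  (13 - 12.4)^2 = 0.36
  (20 - 12.4)^2 = 57.76
Step 3: Sum of squared deviations = 243.2
Step 4: Sample variance = 243.2 / 4 = 60.8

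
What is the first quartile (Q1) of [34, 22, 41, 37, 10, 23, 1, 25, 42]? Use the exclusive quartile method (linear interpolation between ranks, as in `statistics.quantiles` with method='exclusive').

16

Step 1: Sort the data: [1, 10, 22, 23, 25, 34, 37, 41, 42]
Step 2: n = 9
Step 3: Using the exclusive quartile method:
  Q1 = 16
  Q2 (median) = 25
  Q3 = 39
  IQR = Q3 - Q1 = 39 - 16 = 23
Step 4: Q1 = 16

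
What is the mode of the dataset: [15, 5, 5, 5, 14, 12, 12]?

5

Step 1: Count the frequency of each value:
  5: appears 3 time(s)
  12: appears 2 time(s)
  14: appears 1 time(s)
  15: appears 1 time(s)
Step 2: The value 5 appears most frequently (3 times).
Step 3: Mode = 5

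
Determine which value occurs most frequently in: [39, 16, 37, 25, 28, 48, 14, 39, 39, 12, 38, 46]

39

Step 1: Count the frequency of each value:
  12: appears 1 time(s)
  14: appears 1 time(s)
  16: appears 1 time(s)
  25: appears 1 time(s)
  28: appears 1 time(s)
  37: appears 1 time(s)
  38: appears 1 time(s)
  39: appears 3 time(s)
  46: appears 1 time(s)
  48: appears 1 time(s)
Step 2: The value 39 appears most frequently (3 times).
Step 3: Mode = 39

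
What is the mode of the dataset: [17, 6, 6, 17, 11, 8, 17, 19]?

17

Step 1: Count the frequency of each value:
  6: appears 2 time(s)
  8: appears 1 time(s)
  11: appears 1 time(s)
  17: appears 3 time(s)
  19: appears 1 time(s)
Step 2: The value 17 appears most frequently (3 times).
Step 3: Mode = 17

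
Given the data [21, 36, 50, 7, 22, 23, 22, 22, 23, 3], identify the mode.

22

Step 1: Count the frequency of each value:
  3: appears 1 time(s)
  7: appears 1 time(s)
  21: appears 1 time(s)
  22: appears 3 time(s)
  23: appears 2 time(s)
  36: appears 1 time(s)
  50: appears 1 time(s)
Step 2: The value 22 appears most frequently (3 times).
Step 3: Mode = 22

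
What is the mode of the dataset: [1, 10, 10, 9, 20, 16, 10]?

10

Step 1: Count the frequency of each value:
  1: appears 1 time(s)
  9: appears 1 time(s)
  10: appears 3 time(s)
  16: appears 1 time(s)
  20: appears 1 time(s)
Step 2: The value 10 appears most frequently (3 times).
Step 3: Mode = 10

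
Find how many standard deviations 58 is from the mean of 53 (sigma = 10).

0.5

Step 1: Recall the z-score formula: z = (x - mu) / sigma
Step 2: Substitute values: z = (58 - 53) / 10
Step 3: z = 5 / 10 = 0.5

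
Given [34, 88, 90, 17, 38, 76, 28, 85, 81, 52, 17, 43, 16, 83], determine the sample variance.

853.956

Step 1: Compute the mean: (34 + 88 + 90 + 17 + 38 + 76 + 28 + 85 + 81 + 52 + 17 + 43 + 16 + 83) / 14 = 53.4286
Step 2: Compute squared deviations from the mean:
  (34 - 53.4286)^2 = 377.4694
  (88 - 53.4286)^2 = 1195.1837
  (90 - 53.4286)^2 = 1337.4694
  (17 - 53.4286)^2 = 1327.0408
  (38 - 53.4286)^2 = 238.0408
  (76 - 53.4286)^2 = 509.4694
  (28 - 53.4286)^2 = 646.6122
  (85 - 53.4286)^2 = 996.7551
  (81 - 53.4286)^2 = 760.1837
  (52 - 53.4286)^2 = 2.0408
  (17 - 53.4286)^2 = 1327.0408
  (43 - 53.4286)^2 = 108.7551
  (16 - 53.4286)^2 = 1400.898
  (83 - 53.4286)^2 = 874.4694
Step 3: Sum of squared deviations = 11101.4286
Step 4: Sample variance = 11101.4286 / 13 = 853.956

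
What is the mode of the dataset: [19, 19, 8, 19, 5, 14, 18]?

19

Step 1: Count the frequency of each value:
  5: appears 1 time(s)
  8: appears 1 time(s)
  14: appears 1 time(s)
  18: appears 1 time(s)
  19: appears 3 time(s)
Step 2: The value 19 appears most frequently (3 times).
Step 3: Mode = 19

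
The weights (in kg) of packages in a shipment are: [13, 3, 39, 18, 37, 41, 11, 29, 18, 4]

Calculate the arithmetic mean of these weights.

21.3

Step 1: Sum all values: 13 + 3 + 39 + 18 + 37 + 41 + 11 + 29 + 18 + 4 = 213
Step 2: Count the number of values: n = 10
Step 3: Mean = sum / n = 213 / 10 = 21.3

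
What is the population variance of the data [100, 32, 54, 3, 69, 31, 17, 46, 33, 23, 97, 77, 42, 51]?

775.1684

Step 1: Compute the mean: (100 + 32 + 54 + 3 + 69 + 31 + 17 + 46 + 33 + 23 + 97 + 77 + 42 + 51) / 14 = 48.2143
Step 2: Compute squared deviations from the mean:
  (100 - 48.2143)^2 = 2681.7602
  (32 - 48.2143)^2 = 262.9031
  (54 - 48.2143)^2 = 33.4745
  (3 - 48.2143)^2 = 2044.3316
  (69 - 48.2143)^2 = 432.0459
  (31 - 48.2143)^2 = 296.3316
  (17 - 48.2143)^2 = 974.3316
  (46 - 48.2143)^2 = 4.9031
  (33 - 48.2143)^2 = 231.4745
  (23 - 48.2143)^2 = 635.7602
  (97 - 48.2143)^2 = 2380.0459
  (77 - 48.2143)^2 = 828.6173
  (42 - 48.2143)^2 = 38.6173
  (51 - 48.2143)^2 = 7.7602
Step 3: Sum of squared deviations = 10852.3571
Step 4: Population variance = 10852.3571 / 14 = 775.1684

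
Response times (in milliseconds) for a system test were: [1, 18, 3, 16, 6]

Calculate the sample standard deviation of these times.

7.7266

Step 1: Compute the mean: 8.8
Step 2: Sum of squared deviations from the mean: 238.8
Step 3: Sample variance = 238.8 / 4 = 59.7
Step 4: Standard deviation = sqrt(59.7) = 7.7266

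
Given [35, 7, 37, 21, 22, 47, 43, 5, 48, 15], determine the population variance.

234

Step 1: Compute the mean: (35 + 7 + 37 + 21 + 22 + 47 + 43 + 5 + 48 + 15) / 10 = 28
Step 2: Compute squared deviations from the mean:
  (35 - 28)^2 = 49
  (7 - 28)^2 = 441
  (37 - 28)^2 = 81
  (21 - 28)^2 = 49
  (22 - 28)^2 = 36
  (47 - 28)^2 = 361
  (43 - 28)^2 = 225
  (5 - 28)^2 = 529
  (48 - 28)^2 = 400
  (15 - 28)^2 = 169
Step 3: Sum of squared deviations = 2340
Step 4: Population variance = 2340 / 10 = 234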